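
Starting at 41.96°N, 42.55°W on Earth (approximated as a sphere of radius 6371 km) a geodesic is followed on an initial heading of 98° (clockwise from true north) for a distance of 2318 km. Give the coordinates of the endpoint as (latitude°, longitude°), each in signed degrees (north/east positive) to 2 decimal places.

36.02°, -16.72°

Angular distance δ = d/R = 2318/6371 = 0.36384 rad; initial bearing θ = 1.7104 rad.
sin φ₂ = sin φ₁ cos δ + cos φ₁ sin δ cos θ = (0.6686)(0.9345) + (0.7436)(0.3559)(-0.1392) = 0.5880, so φ₂ = 36.02°.
Δλ = atan2(sin θ sin δ cos φ₁, cos δ − sin φ₁ sin φ₂) = atan2(0.2620, 0.5414) = 25.828°.
λ₂ = -42.550° + 25.828° = -16.72°.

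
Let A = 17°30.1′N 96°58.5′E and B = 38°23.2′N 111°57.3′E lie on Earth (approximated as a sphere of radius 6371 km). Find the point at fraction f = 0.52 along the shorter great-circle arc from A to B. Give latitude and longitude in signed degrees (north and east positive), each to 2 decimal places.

28.57°, 104.02°

Central angle δ = 0.4302 rad. Interpolating on the sphere with fraction f = 0.52:
P = [sin((1−f)δ)·A + sin(fδ)·B] / sin δ = 0.4916·A + 0.5319·B in Cartesian coordinates,
giving P = (-0.2128, 0.8521, 0.4782), i.e. latitude 28.57°, longitude 104.02°.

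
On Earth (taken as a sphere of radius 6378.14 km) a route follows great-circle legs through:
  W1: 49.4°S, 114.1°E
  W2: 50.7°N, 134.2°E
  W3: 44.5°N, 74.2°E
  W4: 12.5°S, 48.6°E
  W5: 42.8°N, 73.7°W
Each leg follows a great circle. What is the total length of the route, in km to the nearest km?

Leg W1→W2: central angle 1.7726 rad, distance 11306.1 km.
Leg W2→W3: central angle 0.6947 rad, distance 4430.6 km.
Leg W3→W4: central angle 1.0744 rad, distance 6852.5 km.
Leg W4→W5: central angle 2.1292 rad, distance 13580.3 km.
Total: 11306.1 + 4430.6 + 6852.5 + 13580.3 ≈ 36170 km.

36170 km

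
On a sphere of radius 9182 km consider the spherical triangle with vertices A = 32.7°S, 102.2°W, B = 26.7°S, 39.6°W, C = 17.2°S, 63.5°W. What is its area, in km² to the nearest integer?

Side lengths (central angles): a = 0.4200, b = 0.6647, c = 0.9413 rad; semiperimeter s = 1.0130.
By l'Huilier's theorem, tan(E/4) = √[tan(s/2) tan((s−a)/2) tan((s−b)/2) tan((s−c)/2)], giving spherical excess E = 0.1307 rad.
Area = E·R² = 0.1307 × (9182)² ≈ 11020206 km².

11020206 km²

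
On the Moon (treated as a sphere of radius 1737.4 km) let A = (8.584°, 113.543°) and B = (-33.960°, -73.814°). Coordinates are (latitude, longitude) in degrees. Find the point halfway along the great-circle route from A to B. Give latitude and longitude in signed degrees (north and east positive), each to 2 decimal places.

Central angle δ = 2.6832 rad. Interpolating on the sphere with fraction f = 0.5:
P = [sin((1−f)δ)·A + sin(fδ)·B] / sin δ = 2.2007·A + 2.2007·B in Cartesian coordinates,
giving P = (-0.3604, 0.2419, -0.9009), i.e. latitude -64.27°, longitude 146.12°.

-64.27°, 146.12°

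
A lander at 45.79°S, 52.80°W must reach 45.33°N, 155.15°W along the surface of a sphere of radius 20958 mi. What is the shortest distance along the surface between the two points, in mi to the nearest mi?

46793 mi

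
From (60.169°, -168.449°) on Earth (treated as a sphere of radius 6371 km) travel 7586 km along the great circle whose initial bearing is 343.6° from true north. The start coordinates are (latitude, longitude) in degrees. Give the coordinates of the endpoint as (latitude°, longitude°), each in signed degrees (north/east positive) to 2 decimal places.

Angular distance δ = d/R = 7586/6371 = 1.19071 rad; initial bearing θ = 5.9970 rad.
sin φ₂ = sin φ₁ cos δ + cos φ₁ sin δ cos θ = (0.8675)(0.3710) + (0.4974)(0.9286)(0.9593) = 0.7650, so φ₂ = 49.91°.
Δλ = atan2(sin θ sin δ cos φ₁, cos δ − sin φ₁ sin φ₂) = atan2(-0.1304, -0.2926) = -155.977°.
λ₂ = -168.449° − 155.977° = -324.43° → 35.57° after wrapping to (−180°, 180°].

49.91°, 35.57°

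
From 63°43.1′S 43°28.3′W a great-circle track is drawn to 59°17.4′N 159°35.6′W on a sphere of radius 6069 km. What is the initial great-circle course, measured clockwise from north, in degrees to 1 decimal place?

291.3°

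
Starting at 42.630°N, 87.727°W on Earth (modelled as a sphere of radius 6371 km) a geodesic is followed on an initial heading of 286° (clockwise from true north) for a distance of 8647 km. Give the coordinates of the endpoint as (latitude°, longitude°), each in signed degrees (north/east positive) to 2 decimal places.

19.98°, -179.34°

Angular distance δ = d/R = 8647/6371 = 1.35724 rad; initial bearing θ = 4.9916 rad.
sin φ₂ = sin φ₁ cos δ + cos φ₁ sin δ cos θ = (0.6773)(0.2119) + (0.7357)(0.9773)(0.2756) = 0.3417, so φ₂ = 19.98°.
Δλ = atan2(sin θ sin δ cos φ₁, cos δ − sin φ₁ sin φ₂) = atan2(-0.6912, -0.0195) = -91.616°.
λ₂ = -87.727° − 91.616° = -179.34°.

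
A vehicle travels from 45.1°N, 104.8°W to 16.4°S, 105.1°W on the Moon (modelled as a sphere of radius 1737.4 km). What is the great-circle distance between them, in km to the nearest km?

1865 km

In radians: φ₁ = 0.7871, φ₂ = -0.2862, Δλ = -0.300° = -0.0052 rad.
Haversine: a = sin²(Δφ/2) + cos φ₁ cos φ₂ sin²(Δλ/2) = 0.2614 + (0.7059)(0.9593)(0.0000) = 0.26143.
Central angle c = 2·arcsin(√a) = 1.07339 rad.
Distance = R·c = 1737.4 × 1.0734 ≈ 1865 km.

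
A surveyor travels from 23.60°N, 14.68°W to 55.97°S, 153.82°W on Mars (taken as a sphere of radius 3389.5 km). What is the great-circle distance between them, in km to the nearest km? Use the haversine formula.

8047 km

Let φ₁ = 0.4119 rad, φ₂ = -0.9769 rad, and Δλ = -2.4285 rad.
Haversine: a = sin²(Δφ/2) + cos φ₁ cos φ₂ sin²(Δλ/2) = 0.4095 + (0.9164)(0.5596)(0.8782) = 0.85982.
Central angle c = 2·arcsin(√a) = 2.37408 rad.
Distance = R·c = 3389.5 × 2.3741 ≈ 8047 km.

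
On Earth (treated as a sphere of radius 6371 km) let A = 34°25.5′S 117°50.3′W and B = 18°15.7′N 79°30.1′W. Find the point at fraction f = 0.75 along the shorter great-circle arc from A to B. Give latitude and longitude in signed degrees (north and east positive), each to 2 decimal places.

Central angle δ = 1.1182 rad. Interpolating on the sphere with fraction f = 0.75:
P = [sin((1−f)δ)·A + sin(fδ)·B] / sin δ = 0.3068·A + 0.8270·B in Cartesian coordinates,
giving P = (0.0249, -0.9960, 0.0857), i.e. latitude 4.92°, longitude -88.57°.

4.92°, -88.57°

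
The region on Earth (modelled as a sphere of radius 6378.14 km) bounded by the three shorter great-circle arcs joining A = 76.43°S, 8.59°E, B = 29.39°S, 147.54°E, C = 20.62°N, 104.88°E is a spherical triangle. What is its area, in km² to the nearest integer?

37718677 km²

Side lengths (central angles): a = 1.1298, b = 1.9459, c = 1.2420 rad; semiperimeter s = 2.1589.
By l'Huilier's theorem, tan(E/4) = √[tan(s/2) tan((s−a)/2) tan((s−b)/2) tan((s−c)/2)], giving spherical excess E = 0.9272 rad.
Area = E·R² = 0.9272 × (6378.14)² ≈ 37718677 km².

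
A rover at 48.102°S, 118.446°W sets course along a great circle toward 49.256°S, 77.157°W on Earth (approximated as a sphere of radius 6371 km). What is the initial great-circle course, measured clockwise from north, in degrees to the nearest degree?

108°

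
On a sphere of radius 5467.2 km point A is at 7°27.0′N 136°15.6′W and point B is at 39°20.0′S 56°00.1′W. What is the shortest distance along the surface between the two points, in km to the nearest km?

8328 km

With latitudes φ₁ = 7.450°, φ₂ = -39.333° and longitude difference Δλ = 80.258°:
cos c = sin φ₁ sin φ₂ + cos φ₁ cos φ₂ cos Δλ = (0.1297)(-0.6338) + (0.9916)(0.7735)(0.1692) = 0.04759,
so c = arccos(0.04759) = 1.52319 rad.
Distance = R·c = 5467.2 × 1.5232 ≈ 8328 km.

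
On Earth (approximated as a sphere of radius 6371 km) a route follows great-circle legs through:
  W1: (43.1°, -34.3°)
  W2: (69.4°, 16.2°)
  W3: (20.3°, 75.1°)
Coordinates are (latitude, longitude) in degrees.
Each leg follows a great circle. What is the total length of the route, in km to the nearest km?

10775 km

Leg W1→W2: central angle 0.6385 rad, distance 4067.8 km.
Leg W2→W3: central angle 1.0527 rad, distance 6706.9 km.
Total: 4067.8 + 6706.9 ≈ 10775 km.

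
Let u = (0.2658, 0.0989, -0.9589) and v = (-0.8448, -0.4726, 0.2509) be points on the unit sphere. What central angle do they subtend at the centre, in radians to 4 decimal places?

2.1082 rad

u·v = -0.5119; |u| = 1.0000, |v| = 1.0000.
cos θ = (u·v)/(|u||v|) = -0.5119, so θ = 2.1082 rad.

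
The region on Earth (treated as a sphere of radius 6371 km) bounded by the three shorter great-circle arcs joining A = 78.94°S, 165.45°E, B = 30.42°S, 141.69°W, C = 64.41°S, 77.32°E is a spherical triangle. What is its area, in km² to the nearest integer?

2118689 km²

Side lengths (central angles): a = 1.4028, b = 0.4781, c = 0.9313 rad; semiperimeter s = 1.4061.
By l'Huilier's theorem, tan(E/4) = √[tan(s/2) tan((s−a)/2) tan((s−b)/2) tan((s−c)/2)], giving spherical excess E = 0.0522 rad.
Area = E·R² = 0.0522 × (6371)² ≈ 2118689 km².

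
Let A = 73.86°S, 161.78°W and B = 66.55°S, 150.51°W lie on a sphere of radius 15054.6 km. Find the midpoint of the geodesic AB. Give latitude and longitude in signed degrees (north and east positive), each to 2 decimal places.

-70.29°, -155.14°

Central angle δ = 0.1434 rad. Interpolating on the sphere with fraction f = 0.5:
P = [sin((1−f)δ)·A + sin(fδ)·B] / sin δ = 0.5013·A + 0.5013·B in Cartesian coordinates,
giving P = (-0.3060, -0.1418, -0.9414), i.e. latitude -70.29°, longitude -155.14°.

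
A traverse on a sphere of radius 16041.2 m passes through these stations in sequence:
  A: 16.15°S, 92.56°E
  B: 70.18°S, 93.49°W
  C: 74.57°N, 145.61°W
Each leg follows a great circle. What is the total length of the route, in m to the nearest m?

Leg A→B: central angle 1.6330 rad, distance 26195.8 m.
Leg B→C: central angle 2.5896 rad, distance 41539.7 m.
Total: 26195.8 + 41539.7 ≈ 67736 m.

67736 m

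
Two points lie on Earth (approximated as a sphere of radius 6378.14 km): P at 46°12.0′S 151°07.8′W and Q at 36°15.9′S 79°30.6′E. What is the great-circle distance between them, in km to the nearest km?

9553 km

In radians: φ₁ = -0.8063, φ₂ = -0.6329, Δλ = -129.360° = -2.2578 rad.
cos c = sin φ₁ sin φ₂ + cos φ₁ cos φ₂ cos Δλ = (-0.7218)(-0.5915) + (0.6921)(0.8063)(-0.6342) = 0.07301,
so c = arccos(0.07301) = 1.49772 rad.
Distance = R·c = 6378.14 × 1.4977 ≈ 9553 km.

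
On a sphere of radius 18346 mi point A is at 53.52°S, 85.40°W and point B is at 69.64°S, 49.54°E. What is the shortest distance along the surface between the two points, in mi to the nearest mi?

16835 mi

In radians: φ₁ = -0.9341, φ₂ = -1.2154, Δλ = 134.940° = 2.3551 rad.
cos c = sin φ₁ sin φ₂ + cos φ₁ cos φ₂ cos Δλ = (-0.8041)(-0.9375) + (0.5945)(0.3479)(-0.7064) = 0.60772,
so c = arccos(0.60772) = 0.91761 rad.
Distance = R·c = 18346 × 0.9176 ≈ 16835 mi.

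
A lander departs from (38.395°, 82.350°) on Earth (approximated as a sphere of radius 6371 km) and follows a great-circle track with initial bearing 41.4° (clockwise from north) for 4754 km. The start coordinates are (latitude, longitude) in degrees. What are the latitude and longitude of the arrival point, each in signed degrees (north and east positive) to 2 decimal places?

Angular distance δ = d/R = 4754/6371 = 0.74619 rad; initial bearing θ = 0.7226 rad.
sin φ₂ = sin φ₁ cos δ + cos φ₁ sin δ cos θ = (0.6211)(0.7343) + (0.7837)(0.6788)(0.7501) = 0.8551, so φ₂ = 58.78°.
Δλ = atan2(sin θ sin δ cos φ₁, cos δ − sin φ₁ sin φ₂) = atan2(0.3518, 0.2032) = 59.996°.
λ₂ = 82.350° + 59.996° = 142.35°.

58.78°, 142.35°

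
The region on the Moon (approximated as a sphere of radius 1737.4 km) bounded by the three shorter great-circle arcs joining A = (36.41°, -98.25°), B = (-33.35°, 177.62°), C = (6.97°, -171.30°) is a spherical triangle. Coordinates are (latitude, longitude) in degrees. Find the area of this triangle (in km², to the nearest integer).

1345476 km²

Side lengths (central angles): a = 0.7273, b = 1.2609, c = 1.8313 rad; semiperimeter s = 1.9098.
By l'Huilier's theorem, tan(E/4) = √[tan(s/2) tan((s−a)/2) tan((s−b)/2) tan((s−c)/2)], giving spherical excess E = 0.4457 rad.
Area = E·R² = 0.4457 × (1737.4)² ≈ 1345476 km².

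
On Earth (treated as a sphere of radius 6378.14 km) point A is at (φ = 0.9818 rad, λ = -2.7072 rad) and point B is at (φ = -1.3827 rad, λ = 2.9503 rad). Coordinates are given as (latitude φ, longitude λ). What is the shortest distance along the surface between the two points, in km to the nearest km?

15263 km

With latitudes φ₁ = 56.253°, φ₂ = -79.223° and longitude difference Δλ = -35.849°:
cos c = sin φ₁ sin φ₂ + cos φ₁ cos φ₂ cos Δλ = (0.8315)(-0.9824) + (0.5555)(0.1870)(0.8106) = -0.73263,
so c = arccos(-0.73263) = 2.39298 rad.
Distance = R·c = 6378.14 × 2.3930 ≈ 15263 km.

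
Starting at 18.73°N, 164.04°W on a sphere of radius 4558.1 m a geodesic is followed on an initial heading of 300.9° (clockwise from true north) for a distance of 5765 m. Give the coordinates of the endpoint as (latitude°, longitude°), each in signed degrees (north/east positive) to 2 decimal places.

34.09°, 114.86°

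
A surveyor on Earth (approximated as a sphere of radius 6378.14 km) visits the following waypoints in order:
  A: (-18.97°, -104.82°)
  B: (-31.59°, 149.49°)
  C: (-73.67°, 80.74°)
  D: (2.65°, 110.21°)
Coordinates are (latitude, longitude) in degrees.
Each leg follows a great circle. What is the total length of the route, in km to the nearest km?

Leg A→B: central angle 1.6184 rad, distance 10322.2 km.
Leg B→C: central angle 0.9403 rad, distance 5997.6 km.
Leg C→D: central angle 1.3693 rad, distance 8733.4 km.
Total: 10322.2 + 5997.6 + 8733.4 ≈ 25053 km.

25053 km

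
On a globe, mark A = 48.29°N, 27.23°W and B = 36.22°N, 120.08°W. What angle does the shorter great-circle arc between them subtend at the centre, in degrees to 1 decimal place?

65.5°

Let φ₁ = 0.8428 rad, φ₂ = 0.6322 rad, and Δλ = -1.6205 rad.
Haversine: a = sin²(Δφ/2) + cos φ₁ cos φ₂ sin²(Δλ/2) = 0.0111 + (0.6654)(0.8068)(0.5249) = 0.29279.
Central angle c = 2·arcsin(√a) = 1.14349 rad.
So the angular separation is 65.5°.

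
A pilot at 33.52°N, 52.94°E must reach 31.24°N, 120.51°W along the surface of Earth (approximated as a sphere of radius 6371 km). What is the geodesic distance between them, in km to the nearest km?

12781 km

With latitudes φ₁ = 33.520°, φ₂ = 31.240° and longitude difference Δλ = -173.450°:
cos c = sin φ₁ sin φ₂ + cos φ₁ cos φ₂ cos Δλ = (0.5522)(0.5186) + (0.8337)(0.8550)(-0.9935) = -0.42176,
so c = arccos(-0.42176) = 2.00618 rad.
Distance = R·c = 6371 × 2.0062 ≈ 12781 km.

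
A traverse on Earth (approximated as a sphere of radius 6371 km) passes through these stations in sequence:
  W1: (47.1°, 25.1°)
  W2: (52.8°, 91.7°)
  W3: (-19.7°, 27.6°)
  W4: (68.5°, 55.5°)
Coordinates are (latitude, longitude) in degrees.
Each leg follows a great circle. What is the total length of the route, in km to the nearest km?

Leg W1→W2: central angle 0.7273 rad, distance 4633.9 km.
Leg W2→W3: central angle 1.5907 rad, distance 10134.2 km.
Leg W3→W4: central angle 1.5795 rad, distance 10062.9 km.
Total: 4633.9 + 10134.2 + 10062.9 ≈ 24831 km.

24831 km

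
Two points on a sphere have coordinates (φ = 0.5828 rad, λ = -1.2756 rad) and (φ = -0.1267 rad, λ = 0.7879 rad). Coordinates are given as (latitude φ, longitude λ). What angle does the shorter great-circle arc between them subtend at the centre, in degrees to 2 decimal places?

Let φ₁ = 0.5828 rad, φ₂ = -0.1267 rad, and Δλ = 2.0635 rad.
cos c = sin φ₁ sin φ₂ + cos φ₁ cos φ₂ cos Δλ = (0.5504)(-0.1264) + (0.8349)(0.9920)(-0.4730) = -0.46131,
so c = arccos(-0.46131) = 2.05026 rad.
So the angular separation is 117.47°.

117.47°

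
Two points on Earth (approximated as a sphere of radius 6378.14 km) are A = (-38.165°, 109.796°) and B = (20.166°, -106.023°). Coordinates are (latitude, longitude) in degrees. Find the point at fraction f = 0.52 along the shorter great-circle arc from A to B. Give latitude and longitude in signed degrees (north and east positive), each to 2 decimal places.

Central angle δ = 2.5175 rad. Interpolating on the sphere with fraction f = 0.52:
P = [sin((1−f)δ)·A + sin(fδ)·B] / sin δ = 1.6001·A + 1.6529·B in Cartesian coordinates,
giving P = (-0.8543, -0.3077, -0.4189), i.e. latitude -24.76°, longitude -160.20°.

-24.76°, -160.20°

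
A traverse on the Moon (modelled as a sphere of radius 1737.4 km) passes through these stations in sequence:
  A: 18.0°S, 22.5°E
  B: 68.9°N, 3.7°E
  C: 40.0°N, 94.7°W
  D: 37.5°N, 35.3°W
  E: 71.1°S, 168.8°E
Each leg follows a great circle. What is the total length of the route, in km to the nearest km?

10116 km

Leg A→B: central angle 1.5350 rad, distance 2666.9 km.
Leg B→C: central angle 0.9771 rad, distance 1697.7 km.
Leg C→D: central angle 0.7945 rad, distance 1380.3 km.
Leg D→E: central angle 2.5158 rad, distance 4371.0 km.
Total: 2666.9 + 1697.7 + 1380.3 + 4371.0 ≈ 10116 km.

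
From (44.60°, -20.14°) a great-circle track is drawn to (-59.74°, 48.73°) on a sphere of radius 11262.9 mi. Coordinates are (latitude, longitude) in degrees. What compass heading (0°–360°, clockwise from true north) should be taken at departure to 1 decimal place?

Δλ = 68.870° = 1.2020 rad.
y = sin Δλ · cos φ₂ = (0.9328)(0.5039) = 0.4700
x = cos φ₁ sin φ₂ − sin φ₁ cos φ₂ cos Δλ = (0.7120)(-0.8637) − (0.7022)(0.5039)(0.3605) = -0.7426
θ = atan2(y, x) = 147.67°, so the bearing is 147.7°.

147.7°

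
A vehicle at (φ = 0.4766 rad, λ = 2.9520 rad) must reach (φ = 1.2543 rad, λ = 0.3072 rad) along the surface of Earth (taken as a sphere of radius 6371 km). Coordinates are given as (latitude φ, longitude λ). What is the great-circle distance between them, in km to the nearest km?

In radians: φ₁ = 0.4766, φ₂ = 1.2543, Δλ = -151.536° = -2.6448 rad.
cos c = sin φ₁ sin φ₂ + cos φ₁ cos φ₂ cos Δλ = (0.4588)(0.9503) + (0.8886)(0.3112)(-0.8791) = 0.19285,
so c = arccos(0.19285) = 1.37673 rad.
Distance = R·c = 6371 × 1.3767 ≈ 8771 km.

8771 km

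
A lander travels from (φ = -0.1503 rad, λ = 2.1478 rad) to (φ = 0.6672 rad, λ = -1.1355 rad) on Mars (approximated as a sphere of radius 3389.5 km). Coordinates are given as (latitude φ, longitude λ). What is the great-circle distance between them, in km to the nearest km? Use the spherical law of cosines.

8844 km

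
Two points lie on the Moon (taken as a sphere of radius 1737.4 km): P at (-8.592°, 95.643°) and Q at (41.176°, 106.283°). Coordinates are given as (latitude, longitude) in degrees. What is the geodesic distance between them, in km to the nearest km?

1538 km

In radians: φ₁ = -0.1500, φ₂ = 0.7187, Δλ = 10.640° = 0.1857 rad.
cos c = sin φ₁ sin φ₂ + cos φ₁ cos φ₂ cos Δλ = (-0.1494)(0.6584) + (0.9888)(0.7527)(0.9828) = 0.63309,
so c = arccos(0.63309) = 0.88526 rad.
Distance = R·c = 1737.4 × 0.8853 ≈ 1538 km.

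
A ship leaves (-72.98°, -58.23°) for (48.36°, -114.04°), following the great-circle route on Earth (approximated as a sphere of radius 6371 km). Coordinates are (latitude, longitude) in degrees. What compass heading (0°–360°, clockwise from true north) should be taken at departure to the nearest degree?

316°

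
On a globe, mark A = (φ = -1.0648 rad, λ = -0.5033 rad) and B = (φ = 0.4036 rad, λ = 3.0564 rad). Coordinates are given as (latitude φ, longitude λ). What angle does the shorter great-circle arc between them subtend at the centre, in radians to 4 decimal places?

With latitudes φ₁ = -61.009°, φ₂ = 23.125° and longitude difference Δλ = -156.044°:
Haversine: a = sin²(Δφ/2) + cos φ₁ cos φ₂ sin²(Δλ/2) = 0.4489 + (0.4847)(0.9197)(0.9569) = 0.87543.
Central angle c = 2·arcsin(√a) = 2.42016 rad.
So the angular separation is 2.4202 rad.

2.4202 rad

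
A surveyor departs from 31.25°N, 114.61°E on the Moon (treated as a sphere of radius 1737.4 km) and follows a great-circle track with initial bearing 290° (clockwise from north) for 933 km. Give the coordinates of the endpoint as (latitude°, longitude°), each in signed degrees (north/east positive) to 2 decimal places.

Angular distance δ = d/R = 933/1737.4 = 0.53701 rad; initial bearing θ = 5.0615 rad.
sin φ₂ = sin φ₁ cos δ + cos φ₁ sin δ cos θ = (0.5188)(0.8592) + (0.8549)(0.5116)(0.3420) = 0.5953, so φ₂ = 36.54°.
Δλ = atan2(sin θ sin δ cos φ₁, cos δ − sin φ₁ sin φ₂) = atan2(-0.4110, 0.5504) = -36.748°.
λ₂ = 114.610° − 36.748° = 77.86°.

36.54°, 77.86°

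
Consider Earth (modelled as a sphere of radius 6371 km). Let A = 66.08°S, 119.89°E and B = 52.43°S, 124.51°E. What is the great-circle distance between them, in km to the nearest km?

With latitudes φ₁ = -66.080°, φ₂ = -52.430° and longitude difference Δλ = 4.620°:
cos c = sin φ₁ sin φ₂ + cos φ₁ cos φ₂ cos Δλ = (-0.9141)(-0.7926) + (0.4055)(0.6097)(0.9968) = 0.97095,
so c = arccos(0.97095) = 0.24162 rad.
Distance = R·c = 6371 × 0.2416 ≈ 1539 km.

1539 km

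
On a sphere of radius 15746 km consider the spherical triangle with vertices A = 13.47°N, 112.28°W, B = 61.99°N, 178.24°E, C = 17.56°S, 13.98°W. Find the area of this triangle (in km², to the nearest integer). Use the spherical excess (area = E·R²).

477871447 km²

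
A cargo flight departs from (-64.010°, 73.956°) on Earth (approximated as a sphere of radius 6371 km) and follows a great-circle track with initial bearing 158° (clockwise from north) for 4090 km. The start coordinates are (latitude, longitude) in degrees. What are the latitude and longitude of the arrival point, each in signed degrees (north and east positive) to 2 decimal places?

Angular distance δ = d/R = 4090/6371 = 0.64197 rad; initial bearing θ = 2.7576 rad.
sin φ₂ = sin φ₁ cos δ + cos φ₁ sin δ cos θ = (-0.8989)(0.8009) + (0.4382)(0.5988)(-0.9272) = -0.9632, so φ₂ = -74.41°.
Δλ = atan2(sin θ sin δ cos φ₁, cos δ − sin φ₁ sin φ₂) = atan2(0.0983, -0.0649) = 123.428°.
λ₂ = 73.956° + 123.428° = 197.38° → -162.62° after wrapping to (−180°, 180°].

-74.41°, -162.62°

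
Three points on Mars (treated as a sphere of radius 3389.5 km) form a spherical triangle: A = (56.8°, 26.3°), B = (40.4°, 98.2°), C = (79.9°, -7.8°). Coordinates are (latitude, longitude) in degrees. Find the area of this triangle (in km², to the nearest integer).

2290420 km²

Side lengths (central angles): a = 0.9257, b = 0.4434, c = 0.8341 rad; semiperimeter s = 1.1016.
By l'Huilier's theorem, tan(E/4) = √[tan(s/2) tan((s−a)/2) tan((s−b)/2) tan((s−c)/2)], giving spherical excess E = 0.1994 rad.
Area = E·R² = 0.1994 × (3389.5)² ≈ 2290420 km².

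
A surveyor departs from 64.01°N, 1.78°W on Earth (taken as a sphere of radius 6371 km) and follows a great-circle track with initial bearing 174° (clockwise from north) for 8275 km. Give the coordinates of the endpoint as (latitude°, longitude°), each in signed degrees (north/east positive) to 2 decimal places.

-10.27°, 4.09°

Angular distance δ = d/R = 8275/6371 = 1.29885 rad; initial bearing θ = 3.0369 rad.
sin φ₂ = sin φ₁ cos δ + cos φ₁ sin δ cos θ = (0.8989)(0.2686) + (0.4382)(0.9633)(-0.9945) = -0.1784, so φ₂ = -10.27°.
Δλ = atan2(sin θ sin δ cos φ₁, cos δ − sin φ₁ sin φ₂) = atan2(0.0441, 0.4289) = 5.873°.
λ₂ = -1.780° + 5.873° = 4.09°.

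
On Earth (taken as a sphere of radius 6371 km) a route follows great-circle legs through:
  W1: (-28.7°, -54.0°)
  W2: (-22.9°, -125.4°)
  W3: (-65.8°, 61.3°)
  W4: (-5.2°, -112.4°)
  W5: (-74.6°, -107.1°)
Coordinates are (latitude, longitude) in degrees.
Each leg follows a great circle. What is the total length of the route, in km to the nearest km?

37036 km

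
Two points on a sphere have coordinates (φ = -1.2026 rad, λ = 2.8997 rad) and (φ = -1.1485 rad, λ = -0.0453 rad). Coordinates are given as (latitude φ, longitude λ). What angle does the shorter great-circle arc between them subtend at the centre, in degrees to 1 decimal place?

45.1°

Let φ₁ = -1.2026 rad, φ₂ = -1.1485 rad, and Δλ = -2.9450 rad.
cos c = sin φ₁ sin φ₂ + cos φ₁ cos φ₂ cos Δλ = (-0.9330)(-0.9122) + (0.3599)(0.4099)(-0.9807) = 0.70634,
so c = arccos(0.70634) = 0.78649 rad.
So the angular separation is 45.1°.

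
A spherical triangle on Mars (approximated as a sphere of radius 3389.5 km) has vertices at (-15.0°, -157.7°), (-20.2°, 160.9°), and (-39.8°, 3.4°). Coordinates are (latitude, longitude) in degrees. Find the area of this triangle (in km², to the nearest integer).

13770158 km²

Side lengths (central angles): a = 2.0321, b = 2.1370, c = 0.6930 rad; semiperimeter s = 2.4310.
By l'Huilier's theorem, tan(E/4) = √[tan(s/2) tan((s−a)/2) tan((s−b)/2) tan((s−c)/2)], giving spherical excess E = 1.1986 rad.
Area = E·R² = 1.1986 × (3389.5)² ≈ 13770158 km².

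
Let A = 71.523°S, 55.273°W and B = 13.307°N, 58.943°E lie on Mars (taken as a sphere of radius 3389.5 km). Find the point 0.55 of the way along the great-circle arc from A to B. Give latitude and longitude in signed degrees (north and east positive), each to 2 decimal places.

The central angle between A and B is δ = 1.9228 rad.
With f = 0.55, the slerp weights are sin((1−f)δ)/sin δ = 0.8110 and sin(fδ)/sin δ = 0.9281.
Weighted sum of the unit vectors: (0.8110)·(0.1805,-0.2605,-0.9485) + (0.9281)·(0.5020,0.8337,0.2302) = (0.6124, 0.5624, -0.5556).
Converting back: φ = atan2(z, √(x²+y²)) = -33.75°, λ = atan2(y, x) = 42.57°.

-33.75°, 42.57°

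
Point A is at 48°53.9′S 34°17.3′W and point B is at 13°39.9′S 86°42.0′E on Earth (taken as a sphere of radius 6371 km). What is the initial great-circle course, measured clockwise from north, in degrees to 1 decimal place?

122.6°

With φ₁ = -0.8534, φ₂ = -0.2385, Δλ = 2.1116 rad, the forward-azimuth formula gives
θ = atan2( sin Δλ cos φ₂ , cos φ₁ sin φ₂ − sin φ₁ cos φ₂ cos Δλ ) = atan2(0.8330, -0.5323) = 122.58°.
So the initial bearing is 122.6°.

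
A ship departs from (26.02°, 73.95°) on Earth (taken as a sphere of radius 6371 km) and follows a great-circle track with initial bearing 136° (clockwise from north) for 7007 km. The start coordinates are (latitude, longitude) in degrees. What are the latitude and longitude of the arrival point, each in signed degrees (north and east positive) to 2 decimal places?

-22.15°, 115.89°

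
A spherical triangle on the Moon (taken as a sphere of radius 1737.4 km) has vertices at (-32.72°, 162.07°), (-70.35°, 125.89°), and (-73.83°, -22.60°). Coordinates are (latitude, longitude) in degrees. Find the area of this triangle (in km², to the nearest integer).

433481 km²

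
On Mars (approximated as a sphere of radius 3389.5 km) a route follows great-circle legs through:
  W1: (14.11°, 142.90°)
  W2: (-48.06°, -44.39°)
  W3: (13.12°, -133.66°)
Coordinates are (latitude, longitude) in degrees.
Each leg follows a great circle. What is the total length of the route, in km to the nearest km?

14479 km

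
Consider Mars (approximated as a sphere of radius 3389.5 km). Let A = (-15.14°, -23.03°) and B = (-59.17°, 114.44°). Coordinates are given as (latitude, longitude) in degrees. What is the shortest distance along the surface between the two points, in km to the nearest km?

5801 km

With latitudes φ₁ = -15.140°, φ₂ = -59.170° and longitude difference Δλ = 137.470°:
Haversine: a = sin²(Δφ/2) + cos φ₁ cos φ₂ sin²(Δλ/2) = 0.1405 + (0.9653)(0.5125)(0.8685) = 0.57014.
Central angle c = 2·arcsin(√a) = 1.71155 rad.
Distance = R·c = 3389.5 × 1.7115 ≈ 5801 km.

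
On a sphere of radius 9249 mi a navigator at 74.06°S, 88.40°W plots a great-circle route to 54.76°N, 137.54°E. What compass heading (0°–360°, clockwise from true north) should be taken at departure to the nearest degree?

249°

Δλ = -134.060° = -2.3398 rad.
y = sin Δλ · cos φ₂ = (-0.7186)(0.5770) = -0.4146
x = cos φ₁ sin φ₂ − sin φ₁ cos φ₂ cos Δλ = (0.2746)(0.8167) − (-0.9615)(0.5770)(-0.6954) = -0.1615
θ = atan2(y, x) = -111.28°; adding 360° gives 249°.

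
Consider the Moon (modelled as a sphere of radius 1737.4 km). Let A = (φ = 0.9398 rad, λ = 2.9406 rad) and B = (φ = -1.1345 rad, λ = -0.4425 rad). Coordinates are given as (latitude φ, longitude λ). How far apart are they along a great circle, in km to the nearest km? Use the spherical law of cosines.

5060 km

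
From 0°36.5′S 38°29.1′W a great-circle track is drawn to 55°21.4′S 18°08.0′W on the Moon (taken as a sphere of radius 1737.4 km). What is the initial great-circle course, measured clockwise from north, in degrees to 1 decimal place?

166.4°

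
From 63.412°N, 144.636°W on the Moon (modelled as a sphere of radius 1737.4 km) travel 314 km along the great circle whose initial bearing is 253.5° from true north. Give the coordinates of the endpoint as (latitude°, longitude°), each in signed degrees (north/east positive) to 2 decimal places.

Angular distance δ = d/R = 314/1737.4 = 0.18073 rad; initial bearing θ = 4.4244 rad.
sin φ₂ = sin φ₁ cos δ + cos φ₁ sin δ cos θ = (0.8942)(0.9837) + (0.4476)(0.1797)(-0.2840) = 0.8568, so φ₂ = 58.96°.
Δλ = atan2(sin θ sin δ cos φ₁, cos δ − sin φ₁ sin φ₂) = atan2(-0.0771, 0.2175) = -19.528°.
λ₂ = -144.636° − 19.528° = -164.16°.

58.96°, -164.16°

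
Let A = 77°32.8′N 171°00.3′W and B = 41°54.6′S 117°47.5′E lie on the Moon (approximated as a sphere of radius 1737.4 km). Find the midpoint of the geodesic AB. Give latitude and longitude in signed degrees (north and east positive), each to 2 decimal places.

20.19°, 131.88°

The central angle between A and B is δ = 2.2150 rad.
With f = 0.5, the slerp weights are sin((1−f)δ)/sin δ = 1.1188 and sin(fδ)/sin δ = 1.1188.
Weighted sum of the unit vectors: (1.1188)·(-0.2130,-0.0337,0.9765) + (1.1188)·(-0.3470,0.6584,-0.6680) = (-0.6265, 0.6988, 0.3452).
Converting back: φ = atan2(z, √(x²+y²)) = 20.19°, λ = atan2(y, x) = 131.88°.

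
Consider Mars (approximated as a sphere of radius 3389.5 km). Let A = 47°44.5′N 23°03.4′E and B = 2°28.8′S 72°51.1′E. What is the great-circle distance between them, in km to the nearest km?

3923 km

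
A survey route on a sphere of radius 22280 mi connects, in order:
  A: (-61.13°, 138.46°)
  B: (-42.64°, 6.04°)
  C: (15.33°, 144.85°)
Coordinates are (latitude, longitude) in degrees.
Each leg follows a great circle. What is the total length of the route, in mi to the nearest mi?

79626 mi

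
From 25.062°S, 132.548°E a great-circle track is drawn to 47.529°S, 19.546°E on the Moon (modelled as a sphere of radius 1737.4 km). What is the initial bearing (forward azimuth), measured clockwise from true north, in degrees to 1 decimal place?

218.6°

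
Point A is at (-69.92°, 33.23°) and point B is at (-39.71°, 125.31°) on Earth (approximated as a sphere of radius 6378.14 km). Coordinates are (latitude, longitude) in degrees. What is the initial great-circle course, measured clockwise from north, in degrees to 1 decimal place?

107.7°

Δλ = 92.080° = 1.6071 rad.
y = sin Δλ · cos φ₂ = (0.9993)(0.7693) = 0.7688
x = cos φ₁ sin φ₂ − sin φ₁ cos φ₂ cos Δλ = (0.3433)(-0.6389) − (-0.9392)(0.7693)(-0.0363) = -0.2456
θ = atan2(y, x) = 107.72°, so the bearing is 107.7°.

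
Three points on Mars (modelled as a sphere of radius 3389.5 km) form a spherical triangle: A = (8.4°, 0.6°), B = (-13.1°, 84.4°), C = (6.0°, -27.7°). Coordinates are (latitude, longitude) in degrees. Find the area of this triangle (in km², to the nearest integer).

2002713 km²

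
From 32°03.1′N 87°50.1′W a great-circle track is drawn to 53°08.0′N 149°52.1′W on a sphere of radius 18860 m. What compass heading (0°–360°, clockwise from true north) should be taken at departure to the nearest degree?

Δλ = -62.033° = -1.0827 rad.
y = sin Δλ · cos φ₂ = (-0.8832)(0.6000) = -0.5299
x = cos φ₁ sin φ₂ − sin φ₁ cos φ₂ cos Δλ = (0.8476)(0.8000) − (0.5307)(0.6000)(0.4690) = 0.5288
θ = atan2(y, x) = -45.06°; adding 360° gives 315°.

315°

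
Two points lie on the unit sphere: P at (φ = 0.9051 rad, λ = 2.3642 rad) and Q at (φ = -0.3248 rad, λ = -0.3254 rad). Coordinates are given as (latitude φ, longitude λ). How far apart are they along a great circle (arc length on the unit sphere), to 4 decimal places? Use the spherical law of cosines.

2.4615

With latitudes φ₁ = 51.858°, φ₂ = -18.610° and longitude difference Δλ = -154.103°:
cos c = sin φ₁ sin φ₂ + cos φ₁ cos φ₂ cos Δλ = (0.7865)(-0.3191) + (0.6176)(0.9477)(-0.8996) = -0.77752,
so c = arccos(-0.77752) = 2.46151 rad.
On the unit sphere the arc length equals the central angle: 2.4615.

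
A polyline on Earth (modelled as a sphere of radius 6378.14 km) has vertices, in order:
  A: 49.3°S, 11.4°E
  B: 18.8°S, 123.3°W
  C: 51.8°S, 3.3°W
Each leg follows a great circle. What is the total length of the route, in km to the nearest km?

Leg A→B: central angle 1.7618 rad, distance 11237.3 km.
Leg B→C: central angle 1.6103 rad, distance 10270.5 km.
Total: 11237.3 + 10270.5 ≈ 21508 km.

21508 km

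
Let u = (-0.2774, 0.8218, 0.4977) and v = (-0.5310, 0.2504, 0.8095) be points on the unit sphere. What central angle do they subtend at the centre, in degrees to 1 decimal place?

u·v = 0.7560; |u| = 1.0000, |v| = 1.0000.
cos θ = (u·v)/(|u||v|) = 0.7560, so θ = 40.9°.

40.9°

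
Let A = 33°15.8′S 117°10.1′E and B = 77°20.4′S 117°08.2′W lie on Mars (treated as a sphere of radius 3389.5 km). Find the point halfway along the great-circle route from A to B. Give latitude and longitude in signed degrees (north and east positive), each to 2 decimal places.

-64.40°, 131.27°

The central angle between A and B is δ = 1.1283 rad.
With f = 0.5, the slerp weights are sin((1−f)δ)/sin δ = 0.5917 and sin(fδ)/sin δ = 0.5917.
Weighted sum of the unit vectors: (0.5917)·(-0.3818,0.7439,-0.5485) + (0.5917)·(-0.1000,-0.1950,-0.9757) = (-0.2850, 0.3248, -0.9018).
Converting back: φ = atan2(z, √(x²+y²)) = -64.40°, λ = atan2(y, x) = 131.27°.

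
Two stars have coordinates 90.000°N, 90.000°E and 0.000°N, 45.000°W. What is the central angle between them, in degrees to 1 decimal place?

Let φ₁ = 1.5708 rad, φ₂ = 0.0000 rad, and Δλ = -2.3562 rad.
Haversine: a = sin²(Δφ/2) + cos φ₁ cos φ₂ sin²(Δλ/2) = 0.5000 + (0.0000)(1.0000)(0.8536) = 0.50000.
Central angle c = 2·arcsin(√a) = 1.57080 rad.
So the angular separation is 90.0°.

90.0°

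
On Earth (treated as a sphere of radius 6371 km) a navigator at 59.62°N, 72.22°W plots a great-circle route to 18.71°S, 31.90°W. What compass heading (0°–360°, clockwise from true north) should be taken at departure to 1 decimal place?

Δλ = 40.320° = 0.7037 rad.
y = sin Δλ · cos φ₂ = (0.6471)(0.9472) = 0.6129
x = cos φ₁ sin φ₂ − sin φ₁ cos φ₂ cos Δλ = (0.5057)(-0.3208) − (0.8627)(0.9472)(0.7624) = -0.7852
θ = atan2(y, x) = 142.03°, so the bearing is 142.0°.

142.0°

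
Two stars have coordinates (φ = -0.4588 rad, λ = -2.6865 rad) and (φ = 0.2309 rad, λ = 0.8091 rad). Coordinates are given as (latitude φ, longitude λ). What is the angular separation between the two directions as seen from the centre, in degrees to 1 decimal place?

Let φ₁ = -0.4588 rad, φ₂ = 0.2309 rad, and Δλ = -2.7876 rad.
Haversine: a = sin²(Δφ/2) + cos φ₁ cos φ₂ sin²(Δλ/2) = 0.1143 + (0.8966)(0.9735)(0.9690) = 0.96001.
Central angle c = 2·arcsin(√a) = 2.73893 rad.
So the angular separation is 156.9°.

156.9°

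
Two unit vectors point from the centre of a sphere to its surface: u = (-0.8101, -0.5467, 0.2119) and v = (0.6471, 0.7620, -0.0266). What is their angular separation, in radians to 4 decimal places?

u·v = -0.9464; |u| = 1.0000, |v| = 1.0000.
cos θ = (u·v)/(|u||v|) = -0.9464, so θ = 2.8126 rad.

2.8126 rad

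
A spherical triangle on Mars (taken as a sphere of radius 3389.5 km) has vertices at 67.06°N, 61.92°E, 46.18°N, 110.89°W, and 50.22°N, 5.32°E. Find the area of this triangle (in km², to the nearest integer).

4281851 km²

Side lengths (central angles): a = 1.2038, b = 0.5642, c = 1.1629 rad; semiperimeter s = 1.4654.
By l'Huilier's theorem, tan(E/4) = √[tan(s/2) tan((s−a)/2) tan((s−b)/2) tan((s−c)/2)], giving spherical excess E = 0.3727 rad.
Area = E·R² = 0.3727 × (3389.5)² ≈ 4281851 km².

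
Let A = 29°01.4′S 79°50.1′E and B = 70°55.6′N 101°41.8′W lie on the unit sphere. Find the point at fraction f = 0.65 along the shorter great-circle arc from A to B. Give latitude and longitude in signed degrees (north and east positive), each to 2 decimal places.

Central angle δ = 2.4101 rad. Interpolating on the sphere with fraction f = 0.65:
P = [sin((1−f)δ)·A + sin(fδ)·B] / sin δ = 1.1183·A + 1.4970·B in Cartesian coordinates,
giving P = (0.0734, 0.4835, 0.8723), i.e. latitude 60.73°, longitude 81.37°.

60.73°, 81.37°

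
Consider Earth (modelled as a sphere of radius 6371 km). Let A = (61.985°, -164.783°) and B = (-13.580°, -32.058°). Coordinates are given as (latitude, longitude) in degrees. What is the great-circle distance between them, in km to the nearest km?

13470 km

With latitudes φ₁ = 61.985°, φ₂ = -13.580° and longitude difference Δλ = 132.725°:
cos c = sin φ₁ sin φ₂ + cos φ₁ cos φ₂ cos Δλ = (0.8828)(-0.2348) + (0.4697)(0.9720)(-0.6785) = -0.51706,
so c = arccos(-0.51706) = 2.11421 rad.
Distance = R·c = 6371 × 2.1142 ≈ 13470 km.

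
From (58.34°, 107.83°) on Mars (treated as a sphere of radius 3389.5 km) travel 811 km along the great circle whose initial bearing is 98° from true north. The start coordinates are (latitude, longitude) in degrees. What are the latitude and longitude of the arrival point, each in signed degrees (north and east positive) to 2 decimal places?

54.06°, 131.40°

Angular distance δ = d/R = 811/3389.5 = 0.23927 rad; initial bearing θ = 1.7104 rad.
sin φ₂ = sin φ₁ cos δ + cos φ₁ sin δ cos θ = (0.8512)(0.9715) + (0.5249)(0.2370)(-0.1392) = 0.8096, so φ₂ = 54.06°.
Δλ = atan2(sin θ sin δ cos φ₁, cos δ − sin φ₁ sin φ₂) = atan2(0.1232, 0.2824) = 23.568°.
λ₂ = 107.830° + 23.568° = 131.40°.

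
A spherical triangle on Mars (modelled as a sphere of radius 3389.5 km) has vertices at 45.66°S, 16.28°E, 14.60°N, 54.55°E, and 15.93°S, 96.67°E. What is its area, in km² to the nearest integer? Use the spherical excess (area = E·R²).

7104178 km²

Side lengths (central angles): a = 0.9007, b = 1.2572, c = 1.2125 rad; semiperimeter s = 1.6852.
By l'Huilier's theorem, tan(E/4) = √[tan(s/2) tan((s−a)/2) tan((s−b)/2) tan((s−c)/2)], giving spherical excess E = 0.6184 rad.
Area = E·R² = 0.6184 × (3389.5)² ≈ 7104178 km².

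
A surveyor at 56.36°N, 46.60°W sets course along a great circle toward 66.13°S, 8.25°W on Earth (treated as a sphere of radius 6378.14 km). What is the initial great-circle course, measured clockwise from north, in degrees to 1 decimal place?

Δλ = 38.350° = 0.6693 rad.
y = sin Δλ · cos φ₂ = (0.6205)(0.4047) = 0.2511
x = cos φ₁ sin φ₂ − sin φ₁ cos φ₂ cos Δλ = (0.5540)(-0.9145) − (0.8325)(0.4047)(0.7842) = -0.7708
θ = atan2(y, x) = 161.96°, so the bearing is 162.0°.

162.0°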